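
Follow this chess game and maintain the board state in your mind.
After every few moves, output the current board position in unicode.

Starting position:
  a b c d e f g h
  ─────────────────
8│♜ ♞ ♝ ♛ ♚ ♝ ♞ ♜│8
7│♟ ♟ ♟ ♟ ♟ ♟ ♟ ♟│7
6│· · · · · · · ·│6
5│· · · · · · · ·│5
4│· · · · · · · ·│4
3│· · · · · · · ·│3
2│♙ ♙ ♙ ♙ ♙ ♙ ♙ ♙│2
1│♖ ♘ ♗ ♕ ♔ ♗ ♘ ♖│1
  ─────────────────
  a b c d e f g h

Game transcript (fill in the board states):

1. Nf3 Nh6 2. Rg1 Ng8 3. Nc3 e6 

  a b c d e f g h
  ─────────────────
8│♜ ♞ ♝ ♛ ♚ ♝ ♞ ♜│8
7│♟ ♟ ♟ ♟ · ♟ ♟ ♟│7
6│· · · · ♟ · · ·│6
5│· · · · · · · ·│5
4│· · · · · · · ·│4
3│· · ♘ · · ♘ · ·│3
2│♙ ♙ ♙ ♙ ♙ ♙ ♙ ♙│2
1│♖ · ♗ ♕ ♔ ♗ ♖ ·│1
  ─────────────────
  a b c d e f g h

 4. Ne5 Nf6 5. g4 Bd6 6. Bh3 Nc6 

  a b c d e f g h
  ─────────────────
8│♜ · ♝ ♛ ♚ · · ♜│8
7│♟ ♟ ♟ ♟ · ♟ ♟ ♟│7
6│· · ♞ ♝ ♟ ♞ · ·│6
5│· · · · ♘ · · ·│5
4│· · · · · · ♙ ·│4
3│· · ♘ · · · · ♗│3
2│♙ ♙ ♙ ♙ ♙ ♙ · ♙│2
1│♖ · ♗ ♕ ♔ · ♖ ·│1
  ─────────────────
  a b c d e f g h

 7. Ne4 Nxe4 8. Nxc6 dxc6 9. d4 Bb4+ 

  a b c d e f g h
  ─────────────────
8│♜ · ♝ ♛ ♚ · · ♜│8
7│♟ ♟ ♟ · · ♟ ♟ ♟│7
6│· · ♟ · ♟ · · ·│6
5│· · · · · · · ·│5
4│· ♝ · ♙ ♞ · ♙ ·│4
3│· · · · · · · ♗│3
2│♙ ♙ ♙ · ♙ ♙ · ♙│2
1│♖ · ♗ ♕ ♔ · ♖ ·│1
  ─────────────────
  a b c d e f g h

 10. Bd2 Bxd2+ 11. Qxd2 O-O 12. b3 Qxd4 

  a b c d e f g h
  ─────────────────
8│♜ · ♝ · · ♜ ♚ ·│8
7│♟ ♟ ♟ · · ♟ ♟ ♟│7
6│· · ♟ · ♟ · · ·│6
5│· · · · · · · ·│5
4│· · · ♛ ♞ · ♙ ·│4
3│· ♙ · · · · · ♗│3
2│♙ · ♙ ♕ ♙ ♙ · ♙│2
1│♖ · · · ♔ · ♖ ·│1
  ─────────────────
  a b c d e f g h

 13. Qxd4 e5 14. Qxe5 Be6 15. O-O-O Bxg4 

  a b c d e f g h
  ─────────────────
8│♜ · · · · ♜ ♚ ·│8
7│♟ ♟ ♟ · · ♟ ♟ ♟│7
6│· · ♟ · · · · ·│6
5│· · · · ♕ · · ·│5
4│· · · · ♞ · ♝ ·│4
3│· ♙ · · · · · ♗│3
2│♙ · ♙ · ♙ ♙ · ♙│2
1│· · ♔ ♖ · · ♖ ·│1
  ─────────────────
  a b c d e f g h



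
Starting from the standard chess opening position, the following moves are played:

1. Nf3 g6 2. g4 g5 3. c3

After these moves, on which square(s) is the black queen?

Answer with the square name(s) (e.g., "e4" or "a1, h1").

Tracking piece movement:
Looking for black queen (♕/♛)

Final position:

  a b c d e f g h
  ─────────────────
8│♜ ♞ ♝ ♛ ♚ ♝ ♞ ♜│8
7│♟ ♟ ♟ ♟ ♟ ♟ · ♟│7
6│· · · · · · · ·│6
5│· · · · · · ♟ ·│5
4│· · · · · · ♙ ·│4
3│· · ♙ · · ♘ · ·│3
2│♙ ♙ · ♙ ♙ ♙ · ♙│2
1│♖ ♘ ♗ ♕ ♔ ♗ · ♖│1
  ─────────────────
  a b c d e f g h


d8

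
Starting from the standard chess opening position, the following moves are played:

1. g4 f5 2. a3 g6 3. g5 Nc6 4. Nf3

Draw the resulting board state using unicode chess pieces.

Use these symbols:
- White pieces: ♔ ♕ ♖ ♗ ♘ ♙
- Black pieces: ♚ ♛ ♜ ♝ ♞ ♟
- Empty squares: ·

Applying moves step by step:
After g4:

♜ ♞ ♝ ♛ ♚ ♝ ♞ ♜
♟ ♟ ♟ ♟ ♟ ♟ ♟ ♟
· · · · · · · ·
· · · · · · · ·
· · · · · · ♙ ·
· · · · · · · ·
♙ ♙ ♙ ♙ ♙ ♙ · ♙
♖ ♘ ♗ ♕ ♔ ♗ ♘ ♖


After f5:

♜ ♞ ♝ ♛ ♚ ♝ ♞ ♜
♟ ♟ ♟ ♟ ♟ · ♟ ♟
· · · · · · · ·
· · · · · ♟ · ·
· · · · · · ♙ ·
· · · · · · · ·
♙ ♙ ♙ ♙ ♙ ♙ · ♙
♖ ♘ ♗ ♕ ♔ ♗ ♘ ♖


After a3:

♜ ♞ ♝ ♛ ♚ ♝ ♞ ♜
♟ ♟ ♟ ♟ ♟ · ♟ ♟
· · · · · · · ·
· · · · · ♟ · ·
· · · · · · ♙ ·
♙ · · · · · · ·
· ♙ ♙ ♙ ♙ ♙ · ♙
♖ ♘ ♗ ♕ ♔ ♗ ♘ ♖


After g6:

♜ ♞ ♝ ♛ ♚ ♝ ♞ ♜
♟ ♟ ♟ ♟ ♟ · · ♟
· · · · · · ♟ ·
· · · · · ♟ · ·
· · · · · · ♙ ·
♙ · · · · · · ·
· ♙ ♙ ♙ ♙ ♙ · ♙
♖ ♘ ♗ ♕ ♔ ♗ ♘ ♖


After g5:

♜ ♞ ♝ ♛ ♚ ♝ ♞ ♜
♟ ♟ ♟ ♟ ♟ · · ♟
· · · · · · ♟ ·
· · · · · ♟ ♙ ·
· · · · · · · ·
♙ · · · · · · ·
· ♙ ♙ ♙ ♙ ♙ · ♙
♖ ♘ ♗ ♕ ♔ ♗ ♘ ♖


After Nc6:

♜ · ♝ ♛ ♚ ♝ ♞ ♜
♟ ♟ ♟ ♟ ♟ · · ♟
· · ♞ · · · ♟ ·
· · · · · ♟ ♙ ·
· · · · · · · ·
♙ · · · · · · ·
· ♙ ♙ ♙ ♙ ♙ · ♙
♖ ♘ ♗ ♕ ♔ ♗ ♘ ♖


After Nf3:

♜ · ♝ ♛ ♚ ♝ ♞ ♜
♟ ♟ ♟ ♟ ♟ · · ♟
· · ♞ · · · ♟ ·
· · · · · ♟ ♙ ·
· · · · · · · ·
♙ · · · · ♘ · ·
· ♙ ♙ ♙ ♙ ♙ · ♙
♖ ♘ ♗ ♕ ♔ ♗ · ♖



  a b c d e f g h
  ─────────────────
8│♜ · ♝ ♛ ♚ ♝ ♞ ♜│8
7│♟ ♟ ♟ ♟ ♟ · · ♟│7
6│· · ♞ · · · ♟ ·│6
5│· · · · · ♟ ♙ ·│5
4│· · · · · · · ·│4
3│♙ · · · · ♘ · ·│3
2│· ♙ ♙ ♙ ♙ ♙ · ♙│2
1│♖ ♘ ♗ ♕ ♔ ♗ · ♖│1
  ─────────────────
  a b c d e f g h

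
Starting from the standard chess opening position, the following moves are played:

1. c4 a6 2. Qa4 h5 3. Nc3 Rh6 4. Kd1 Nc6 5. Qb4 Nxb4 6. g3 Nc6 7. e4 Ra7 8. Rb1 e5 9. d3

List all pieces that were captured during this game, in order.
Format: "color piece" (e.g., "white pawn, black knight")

Tracking captures:
  Nxb4: captured white queen

white queen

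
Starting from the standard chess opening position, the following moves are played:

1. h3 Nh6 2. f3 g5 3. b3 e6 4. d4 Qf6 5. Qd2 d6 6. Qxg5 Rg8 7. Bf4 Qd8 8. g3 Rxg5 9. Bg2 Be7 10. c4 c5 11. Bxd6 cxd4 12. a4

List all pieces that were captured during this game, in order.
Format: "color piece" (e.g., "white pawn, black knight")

Tracking captures:
  Qxg5: captured black pawn
  Rxg5: captured white queen
  Bxd6: captured black pawn
  cxd4: captured white pawn

black pawn, white queen, black pawn, white pawn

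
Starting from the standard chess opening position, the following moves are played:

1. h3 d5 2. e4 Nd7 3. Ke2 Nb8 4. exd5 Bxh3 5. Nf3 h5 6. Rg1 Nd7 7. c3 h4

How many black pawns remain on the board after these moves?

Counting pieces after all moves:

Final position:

  a b c d e f g h
  ─────────────────
8│♜ · · ♛ ♚ ♝ ♞ ♜│8
7│♟ ♟ ♟ ♞ ♟ ♟ ♟ ·│7
6│· · · · · · · ·│6
5│· · · ♙ · · · ·│5
4│· · · · · · · ♟│4
3│· · ♙ · · ♘ · ♝│3
2│♙ ♙ · ♙ ♔ ♙ ♙ ·│2
1│♖ ♘ ♗ ♕ · ♗ ♖ ·│1
  ─────────────────
  a b c d e f g h


7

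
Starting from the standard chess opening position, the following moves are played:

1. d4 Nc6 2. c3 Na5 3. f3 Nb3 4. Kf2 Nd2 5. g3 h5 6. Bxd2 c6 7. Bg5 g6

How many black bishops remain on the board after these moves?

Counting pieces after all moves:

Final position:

  a b c d e f g h
  ─────────────────
8│♜ · ♝ ♛ ♚ ♝ ♞ ♜│8
7│♟ ♟ · ♟ ♟ ♟ · ·│7
6│· · ♟ · · · ♟ ·│6
5│· · · · · · ♗ ♟│5
4│· · · ♙ · · · ·│4
3│· · ♙ · · ♙ ♙ ·│3
2│♙ ♙ · · ♙ ♔ · ♙│2
1│♖ ♘ · ♕ · ♗ ♘ ♖│1
  ─────────────────
  a b c d e f g h


2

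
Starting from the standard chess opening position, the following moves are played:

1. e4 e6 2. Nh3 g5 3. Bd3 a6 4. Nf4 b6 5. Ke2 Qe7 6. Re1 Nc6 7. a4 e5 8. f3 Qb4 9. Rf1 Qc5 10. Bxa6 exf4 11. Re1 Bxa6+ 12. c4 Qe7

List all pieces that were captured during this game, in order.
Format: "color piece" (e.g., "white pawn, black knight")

Tracking captures:
  Bxa6: captured black pawn
  exf4: captured white knight
  Bxa6+: captured white bishop

black pawn, white knight, white bishop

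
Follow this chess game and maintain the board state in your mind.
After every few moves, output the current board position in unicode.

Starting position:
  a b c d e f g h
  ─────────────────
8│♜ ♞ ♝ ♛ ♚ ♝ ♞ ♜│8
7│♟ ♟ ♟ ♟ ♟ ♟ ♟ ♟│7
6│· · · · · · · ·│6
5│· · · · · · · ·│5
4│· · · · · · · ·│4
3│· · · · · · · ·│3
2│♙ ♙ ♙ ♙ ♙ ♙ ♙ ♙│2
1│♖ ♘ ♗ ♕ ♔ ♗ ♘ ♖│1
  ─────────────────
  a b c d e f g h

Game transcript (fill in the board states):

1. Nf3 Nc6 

  a b c d e f g h
  ─────────────────
8│♜ · ♝ ♛ ♚ ♝ ♞ ♜│8
7│♟ ♟ ♟ ♟ ♟ ♟ ♟ ♟│7
6│· · ♞ · · · · ·│6
5│· · · · · · · ·│5
4│· · · · · · · ·│4
3│· · · · · ♘ · ·│3
2│♙ ♙ ♙ ♙ ♙ ♙ ♙ ♙│2
1│♖ ♘ ♗ ♕ ♔ ♗ · ♖│1
  ─────────────────
  a b c d e f g h

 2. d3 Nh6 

  a b c d e f g h
  ─────────────────
8│♜ · ♝ ♛ ♚ ♝ · ♜│8
7│♟ ♟ ♟ ♟ ♟ ♟ ♟ ♟│7
6│· · ♞ · · · · ♞│6
5│· · · · · · · ·│5
4│· · · · · · · ·│4
3│· · · ♙ · ♘ · ·│3
2│♙ ♙ ♙ · ♙ ♙ ♙ ♙│2
1│♖ ♘ ♗ ♕ ♔ ♗ · ♖│1
  ─────────────────
  a b c d e f g h

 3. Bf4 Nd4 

  a b c d e f g h
  ─────────────────
8│♜ · ♝ ♛ ♚ ♝ · ♜│8
7│♟ ♟ ♟ ♟ ♟ ♟ ♟ ♟│7
6│· · · · · · · ♞│6
5│· · · · · · · ·│5
4│· · · ♞ · ♗ · ·│4
3│· · · ♙ · ♘ · ·│3
2│♙ ♙ ♙ · ♙ ♙ ♙ ♙│2
1│♖ ♘ · ♕ ♔ ♗ · ♖│1
  ─────────────────
  a b c d e f g h



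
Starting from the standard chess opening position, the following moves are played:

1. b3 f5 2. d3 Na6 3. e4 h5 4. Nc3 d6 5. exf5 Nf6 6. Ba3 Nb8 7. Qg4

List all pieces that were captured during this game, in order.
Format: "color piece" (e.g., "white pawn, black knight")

Tracking captures:
  exf5: captured black pawn

black pawn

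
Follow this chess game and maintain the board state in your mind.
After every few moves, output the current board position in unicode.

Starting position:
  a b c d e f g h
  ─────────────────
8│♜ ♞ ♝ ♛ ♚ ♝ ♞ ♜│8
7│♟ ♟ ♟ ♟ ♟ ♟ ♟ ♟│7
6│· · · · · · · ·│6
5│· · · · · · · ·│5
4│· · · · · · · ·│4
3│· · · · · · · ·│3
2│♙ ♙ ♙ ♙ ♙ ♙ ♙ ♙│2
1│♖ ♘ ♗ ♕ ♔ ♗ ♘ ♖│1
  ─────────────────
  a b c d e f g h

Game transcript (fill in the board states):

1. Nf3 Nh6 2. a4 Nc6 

  a b c d e f g h
  ─────────────────
8│♜ · ♝ ♛ ♚ ♝ · ♜│8
7│♟ ♟ ♟ ♟ ♟ ♟ ♟ ♟│7
6│· · ♞ · · · · ♞│6
5│· · · · · · · ·│5
4│♙ · · · · · · ·│4
3│· · · · · ♘ · ·│3
2│· ♙ ♙ ♙ ♙ ♙ ♙ ♙│2
1│♖ ♘ ♗ ♕ ♔ ♗ · ♖│1
  ─────────────────
  a b c d e f g h

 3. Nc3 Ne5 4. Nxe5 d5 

  a b c d e f g h
  ─────────────────
8│♜ · ♝ ♛ ♚ ♝ · ♜│8
7│♟ ♟ ♟ · ♟ ♟ ♟ ♟│7
6│· · · · · · · ♞│6
5│· · · ♟ ♘ · · ·│5
4│♙ · · · · · · ·│4
3│· · ♘ · · · · ·│3
2│· ♙ ♙ ♙ ♙ ♙ ♙ ♙│2
1│♖ · ♗ ♕ ♔ ♗ · ♖│1
  ─────────────────
  a b c d e f g h

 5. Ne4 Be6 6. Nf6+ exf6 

  a b c d e f g h
  ─────────────────
8│♜ · · ♛ ♚ ♝ · ♜│8
7│♟ ♟ ♟ · · ♟ ♟ ♟│7
6│· · · · ♝ ♟ · ♞│6
5│· · · ♟ ♘ · · ·│5
4│♙ · · · · · · ·│4
3│· · · · · · · ·│3
2│· ♙ ♙ ♙ ♙ ♙ ♙ ♙│2
1│♖ · ♗ ♕ ♔ ♗ · ♖│1
  ─────────────────
  a b c d e f g h

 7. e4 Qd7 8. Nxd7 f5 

  a b c d e f g h
  ─────────────────
8│♜ · · · ♚ ♝ · ♜│8
7│♟ ♟ ♟ ♘ · ♟ ♟ ♟│7
6│· · · · ♝ · · ♞│6
5│· · · ♟ · ♟ · ·│5
4│♙ · · · ♙ · · ·│4
3│· · · · · · · ·│3
2│· ♙ ♙ ♙ · ♙ ♙ ♙│2
1│♖ · ♗ ♕ ♔ ♗ · ♖│1
  ─────────────────
  a b c d e f g h

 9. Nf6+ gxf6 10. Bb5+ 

  a b c d e f g h
  ─────────────────
8│♜ · · · ♚ ♝ · ♜│8
7│♟ ♟ ♟ · · ♟ · ♟│7
6│· · · · ♝ ♟ · ♞│6
5│· ♗ · ♟ · ♟ · ·│5
4│♙ · · · ♙ · · ·│4
3│· · · · · · · ·│3
2│· ♙ ♙ ♙ · ♙ ♙ ♙│2
1│♖ · ♗ ♕ ♔ · · ♖│1
  ─────────────────
  a b c d e f g h


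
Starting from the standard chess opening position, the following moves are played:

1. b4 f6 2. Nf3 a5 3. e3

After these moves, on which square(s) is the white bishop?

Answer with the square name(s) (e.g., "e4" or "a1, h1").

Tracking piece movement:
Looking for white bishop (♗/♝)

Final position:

  a b c d e f g h
  ─────────────────
8│♜ ♞ ♝ ♛ ♚ ♝ ♞ ♜│8
7│· ♟ ♟ ♟ ♟ · ♟ ♟│7
6│· · · · · ♟ · ·│6
5│♟ · · · · · · ·│5
4│· ♙ · · · · · ·│4
3│· · · · ♙ ♘ · ·│3
2│♙ · ♙ ♙ · ♙ ♙ ♙│2
1│♖ ♘ ♗ ♕ ♔ ♗ · ♖│1
  ─────────────────
  a b c d e f g h


c1, f1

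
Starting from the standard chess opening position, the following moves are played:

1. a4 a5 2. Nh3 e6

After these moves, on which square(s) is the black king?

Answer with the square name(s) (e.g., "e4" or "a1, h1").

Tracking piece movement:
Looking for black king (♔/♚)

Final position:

  a b c d e f g h
  ─────────────────
8│♜ ♞ ♝ ♛ ♚ ♝ ♞ ♜│8
7│· ♟ ♟ ♟ · ♟ ♟ ♟│7
6│· · · · ♟ · · ·│6
5│♟ · · · · · · ·│5
4│♙ · · · · · · ·│4
3│· · · · · · · ♘│3
2│· ♙ ♙ ♙ ♙ ♙ ♙ ♙│2
1│♖ ♘ ♗ ♕ ♔ ♗ · ♖│1
  ─────────────────
  a b c d e f g h


e8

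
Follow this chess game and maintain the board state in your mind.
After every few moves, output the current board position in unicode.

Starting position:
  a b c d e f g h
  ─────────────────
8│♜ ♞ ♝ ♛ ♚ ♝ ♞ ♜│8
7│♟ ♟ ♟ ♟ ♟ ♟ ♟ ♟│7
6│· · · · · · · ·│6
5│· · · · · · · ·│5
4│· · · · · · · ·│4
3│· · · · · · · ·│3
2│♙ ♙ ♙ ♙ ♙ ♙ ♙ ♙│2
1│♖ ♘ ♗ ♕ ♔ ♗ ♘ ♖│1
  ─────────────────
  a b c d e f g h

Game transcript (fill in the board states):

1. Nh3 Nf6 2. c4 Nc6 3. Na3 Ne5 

  a b c d e f g h
  ─────────────────
8│♜ · ♝ ♛ ♚ ♝ · ♜│8
7│♟ ♟ ♟ ♟ ♟ ♟ ♟ ♟│7
6│· · · · · ♞ · ·│6
5│· · · · ♞ · · ·│5
4│· · ♙ · · · · ·│4
3│♘ · · · · · · ♘│3
2│♙ ♙ · ♙ ♙ ♙ ♙ ♙│2
1│♖ · ♗ ♕ ♔ ♗ · ♖│1
  ─────────────────
  a b c d e f g h

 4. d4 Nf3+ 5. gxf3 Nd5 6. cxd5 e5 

  a b c d e f g h
  ─────────────────
8│♜ · ♝ ♛ ♚ ♝ · ♜│8
7│♟ ♟ ♟ ♟ · ♟ ♟ ♟│7
6│· · · · · · · ·│6
5│· · · ♙ ♟ · · ·│5
4│· · · ♙ · · · ·│4
3│♘ · · · · ♙ · ♘│3
2│♙ ♙ · · ♙ ♙ · ♙│2
1│♖ · ♗ ♕ ♔ ♗ · ♖│1
  ─────────────────
  a b c d e f g h

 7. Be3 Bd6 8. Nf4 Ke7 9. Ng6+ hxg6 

  a b c d e f g h
  ─────────────────
8│♜ · ♝ ♛ · · · ♜│8
7│♟ ♟ ♟ ♟ ♚ ♟ ♟ ·│7
6│· · · ♝ · · ♟ ·│6
5│· · · ♙ ♟ · · ·│5
4│· · · ♙ · · · ·│4
3│♘ · · · ♗ ♙ · ·│3
2│♙ ♙ · · ♙ ♙ · ♙│2
1│♖ · · ♕ ♔ ♗ · ♖│1
  ─────────────────
  a b c d e f g h

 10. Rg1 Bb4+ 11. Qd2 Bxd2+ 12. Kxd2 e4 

  a b c d e f g h
  ─────────────────
8│♜ · ♝ ♛ · · · ♜│8
7│♟ ♟ ♟ ♟ ♚ ♟ ♟ ·│7
6│· · · · · · ♟ ·│6
5│· · · ♙ · · · ·│5
4│· · · ♙ ♟ · · ·│4
3│♘ · · · ♗ ♙ · ·│3
2│♙ ♙ · ♔ ♙ ♙ · ♙│2
1│♖ · · · · ♗ ♖ ·│1
  ─────────────────
  a b c d e f g h

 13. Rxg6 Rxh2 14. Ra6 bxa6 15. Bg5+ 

  a b c d e f g h
  ─────────────────
8│♜ · ♝ ♛ · · · ·│8
7│♟ · ♟ ♟ ♚ ♟ ♟ ·│7
6│♟ · · · · · · ·│6
5│· · · ♙ · · ♗ ·│5
4│· · · ♙ ♟ · · ·│4
3│♘ · · · · ♙ · ·│3
2│♙ ♙ · ♔ ♙ ♙ · ♜│2
1│♖ · · · · ♗ · ·│1
  ─────────────────
  a b c d e f g h


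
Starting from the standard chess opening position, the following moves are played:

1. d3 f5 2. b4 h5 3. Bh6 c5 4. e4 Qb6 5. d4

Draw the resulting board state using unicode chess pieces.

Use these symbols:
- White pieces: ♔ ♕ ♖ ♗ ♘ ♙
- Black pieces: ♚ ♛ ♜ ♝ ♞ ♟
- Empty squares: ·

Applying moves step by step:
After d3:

♜ ♞ ♝ ♛ ♚ ♝ ♞ ♜
♟ ♟ ♟ ♟ ♟ ♟ ♟ ♟
· · · · · · · ·
· · · · · · · ·
· · · · · · · ·
· · · ♙ · · · ·
♙ ♙ ♙ · ♙ ♙ ♙ ♙
♖ ♘ ♗ ♕ ♔ ♗ ♘ ♖


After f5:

♜ ♞ ♝ ♛ ♚ ♝ ♞ ♜
♟ ♟ ♟ ♟ ♟ · ♟ ♟
· · · · · · · ·
· · · · · ♟ · ·
· · · · · · · ·
· · · ♙ · · · ·
♙ ♙ ♙ · ♙ ♙ ♙ ♙
♖ ♘ ♗ ♕ ♔ ♗ ♘ ♖


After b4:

♜ ♞ ♝ ♛ ♚ ♝ ♞ ♜
♟ ♟ ♟ ♟ ♟ · ♟ ♟
· · · · · · · ·
· · · · · ♟ · ·
· ♙ · · · · · ·
· · · ♙ · · · ·
♙ · ♙ · ♙ ♙ ♙ ♙
♖ ♘ ♗ ♕ ♔ ♗ ♘ ♖


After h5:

♜ ♞ ♝ ♛ ♚ ♝ ♞ ♜
♟ ♟ ♟ ♟ ♟ · ♟ ·
· · · · · · · ·
· · · · · ♟ · ♟
· ♙ · · · · · ·
· · · ♙ · · · ·
♙ · ♙ · ♙ ♙ ♙ ♙
♖ ♘ ♗ ♕ ♔ ♗ ♘ ♖


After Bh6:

♜ ♞ ♝ ♛ ♚ ♝ ♞ ♜
♟ ♟ ♟ ♟ ♟ · ♟ ·
· · · · · · · ♗
· · · · · ♟ · ♟
· ♙ · · · · · ·
· · · ♙ · · · ·
♙ · ♙ · ♙ ♙ ♙ ♙
♖ ♘ · ♕ ♔ ♗ ♘ ♖


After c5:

♜ ♞ ♝ ♛ ♚ ♝ ♞ ♜
♟ ♟ · ♟ ♟ · ♟ ·
· · · · · · · ♗
· · ♟ · · ♟ · ♟
· ♙ · · · · · ·
· · · ♙ · · · ·
♙ · ♙ · ♙ ♙ ♙ ♙
♖ ♘ · ♕ ♔ ♗ ♘ ♖


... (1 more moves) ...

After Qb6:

♜ ♞ ♝ · ♚ ♝ ♞ ♜
♟ ♟ · ♟ ♟ · ♟ ·
· ♛ · · · · · ♗
· · ♟ · · ♟ · ♟
· ♙ · · ♙ · · ·
· · · ♙ · · · ·
♙ · ♙ · · ♙ ♙ ♙
♖ ♘ · ♕ ♔ ♗ ♘ ♖


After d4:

♜ ♞ ♝ · ♚ ♝ ♞ ♜
♟ ♟ · ♟ ♟ · ♟ ·
· ♛ · · · · · ♗
· · ♟ · · ♟ · ♟
· ♙ · ♙ ♙ · · ·
· · · · · · · ·
♙ · ♙ · · ♙ ♙ ♙
♖ ♘ · ♕ ♔ ♗ ♘ ♖



  a b c d e f g h
  ─────────────────
8│♜ ♞ ♝ · ♚ ♝ ♞ ♜│8
7│♟ ♟ · ♟ ♟ · ♟ ·│7
6│· ♛ · · · · · ♗│6
5│· · ♟ · · ♟ · ♟│5
4│· ♙ · ♙ ♙ · · ·│4
3│· · · · · · · ·│3
2│♙ · ♙ · · ♙ ♙ ♙│2
1│♖ ♘ · ♕ ♔ ♗ ♘ ♖│1
  ─────────────────
  a b c d e f g h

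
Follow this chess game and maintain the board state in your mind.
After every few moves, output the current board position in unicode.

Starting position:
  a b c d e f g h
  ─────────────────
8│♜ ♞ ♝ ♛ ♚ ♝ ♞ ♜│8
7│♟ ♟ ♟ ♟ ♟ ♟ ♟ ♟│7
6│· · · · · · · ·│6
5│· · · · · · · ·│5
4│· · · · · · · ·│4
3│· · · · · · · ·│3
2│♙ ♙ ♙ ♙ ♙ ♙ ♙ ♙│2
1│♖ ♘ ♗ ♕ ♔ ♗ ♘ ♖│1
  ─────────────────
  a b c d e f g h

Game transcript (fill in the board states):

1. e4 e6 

  a b c d e f g h
  ─────────────────
8│♜ ♞ ♝ ♛ ♚ ♝ ♞ ♜│8
7│♟ ♟ ♟ ♟ · ♟ ♟ ♟│7
6│· · · · ♟ · · ·│6
5│· · · · · · · ·│5
4│· · · · ♙ · · ·│4
3│· · · · · · · ·│3
2│♙ ♙ ♙ ♙ · ♙ ♙ ♙│2
1│♖ ♘ ♗ ♕ ♔ ♗ ♘ ♖│1
  ─────────────────
  a b c d e f g h

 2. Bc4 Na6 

  a b c d e f g h
  ─────────────────
8│♜ · ♝ ♛ ♚ ♝ ♞ ♜│8
7│♟ ♟ ♟ ♟ · ♟ ♟ ♟│7
6│♞ · · · ♟ · · ·│6
5│· · · · · · · ·│5
4│· · ♗ · ♙ · · ·│4
3│· · · · · · · ·│3
2│♙ ♙ ♙ ♙ · ♙ ♙ ♙│2
1│♖ ♘ ♗ ♕ ♔ · ♘ ♖│1
  ─────────────────
  a b c d e f g h

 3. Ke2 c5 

  a b c d e f g h
  ─────────────────
8│♜ · ♝ ♛ ♚ ♝ ♞ ♜│8
7│♟ ♟ · ♟ · ♟ ♟ ♟│7
6│♞ · · · ♟ · · ·│6
5│· · ♟ · · · · ·│5
4│· · ♗ · ♙ · · ·│4
3│· · · · · · · ·│3
2│♙ ♙ ♙ ♙ ♔ ♙ ♙ ♙│2
1│♖ ♘ ♗ ♕ · · ♘ ♖│1
  ─────────────────
  a b c d e f g h

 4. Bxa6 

  a b c d e f g h
  ─────────────────
8│♜ · ♝ ♛ ♚ ♝ ♞ ♜│8
7│♟ ♟ · ♟ · ♟ ♟ ♟│7
6│♗ · · · ♟ · · ·│6
5│· · ♟ · · · · ·│5
4│· · · · ♙ · · ·│4
3│· · · · · · · ·│3
2│♙ ♙ ♙ ♙ ♔ ♙ ♙ ♙│2
1│♖ ♘ ♗ ♕ · · ♘ ♖│1
  ─────────────────
  a b c d e f g h


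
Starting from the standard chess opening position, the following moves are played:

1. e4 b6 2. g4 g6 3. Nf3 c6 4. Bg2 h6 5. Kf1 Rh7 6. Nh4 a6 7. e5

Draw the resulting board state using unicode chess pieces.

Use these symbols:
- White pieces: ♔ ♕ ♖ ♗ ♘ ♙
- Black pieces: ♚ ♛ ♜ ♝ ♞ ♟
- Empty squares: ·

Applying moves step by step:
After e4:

♜ ♞ ♝ ♛ ♚ ♝ ♞ ♜
♟ ♟ ♟ ♟ ♟ ♟ ♟ ♟
· · · · · · · ·
· · · · · · · ·
· · · · ♙ · · ·
· · · · · · · ·
♙ ♙ ♙ ♙ · ♙ ♙ ♙
♖ ♘ ♗ ♕ ♔ ♗ ♘ ♖


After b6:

♜ ♞ ♝ ♛ ♚ ♝ ♞ ♜
♟ · ♟ ♟ ♟ ♟ ♟ ♟
· ♟ · · · · · ·
· · · · · · · ·
· · · · ♙ · · ·
· · · · · · · ·
♙ ♙ ♙ ♙ · ♙ ♙ ♙
♖ ♘ ♗ ♕ ♔ ♗ ♘ ♖


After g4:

♜ ♞ ♝ ♛ ♚ ♝ ♞ ♜
♟ · ♟ ♟ ♟ ♟ ♟ ♟
· ♟ · · · · · ·
· · · · · · · ·
· · · · ♙ · ♙ ·
· · · · · · · ·
♙ ♙ ♙ ♙ · ♙ · ♙
♖ ♘ ♗ ♕ ♔ ♗ ♘ ♖


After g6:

♜ ♞ ♝ ♛ ♚ ♝ ♞ ♜
♟ · ♟ ♟ ♟ ♟ · ♟
· ♟ · · · · ♟ ·
· · · · · · · ·
· · · · ♙ · ♙ ·
· · · · · · · ·
♙ ♙ ♙ ♙ · ♙ · ♙
♖ ♘ ♗ ♕ ♔ ♗ ♘ ♖


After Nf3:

♜ ♞ ♝ ♛ ♚ ♝ ♞ ♜
♟ · ♟ ♟ ♟ ♟ · ♟
· ♟ · · · · ♟ ·
· · · · · · · ·
· · · · ♙ · ♙ ·
· · · · · ♘ · ·
♙ ♙ ♙ ♙ · ♙ · ♙
♖ ♘ ♗ ♕ ♔ ♗ · ♖


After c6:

♜ ♞ ♝ ♛ ♚ ♝ ♞ ♜
♟ · · ♟ ♟ ♟ · ♟
· ♟ ♟ · · · ♟ ·
· · · · · · · ·
· · · · ♙ · ♙ ·
· · · · · ♘ · ·
♙ ♙ ♙ ♙ · ♙ · ♙
♖ ♘ ♗ ♕ ♔ ♗ · ♖


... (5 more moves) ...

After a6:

♜ ♞ ♝ ♛ ♚ ♝ ♞ ·
· · · ♟ ♟ ♟ · ♜
♟ ♟ ♟ · · · ♟ ♟
· · · · · · · ·
· · · · ♙ · ♙ ♘
· · · · · · · ·
♙ ♙ ♙ ♙ · ♙ ♗ ♙
♖ ♘ ♗ ♕ · ♔ · ♖


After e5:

♜ ♞ ♝ ♛ ♚ ♝ ♞ ·
· · · ♟ ♟ ♟ · ♜
♟ ♟ ♟ · · · ♟ ♟
· · · · ♙ · · ·
· · · · · · ♙ ♘
· · · · · · · ·
♙ ♙ ♙ ♙ · ♙ ♗ ♙
♖ ♘ ♗ ♕ · ♔ · ♖



  a b c d e f g h
  ─────────────────
8│♜ ♞ ♝ ♛ ♚ ♝ ♞ ·│8
7│· · · ♟ ♟ ♟ · ♜│7
6│♟ ♟ ♟ · · · ♟ ♟│6
5│· · · · ♙ · · ·│5
4│· · · · · · ♙ ♘│4
3│· · · · · · · ·│3
2│♙ ♙ ♙ ♙ · ♙ ♗ ♙│2
1│♖ ♘ ♗ ♕ · ♔ · ♖│1
  ─────────────────
  a b c d e f g h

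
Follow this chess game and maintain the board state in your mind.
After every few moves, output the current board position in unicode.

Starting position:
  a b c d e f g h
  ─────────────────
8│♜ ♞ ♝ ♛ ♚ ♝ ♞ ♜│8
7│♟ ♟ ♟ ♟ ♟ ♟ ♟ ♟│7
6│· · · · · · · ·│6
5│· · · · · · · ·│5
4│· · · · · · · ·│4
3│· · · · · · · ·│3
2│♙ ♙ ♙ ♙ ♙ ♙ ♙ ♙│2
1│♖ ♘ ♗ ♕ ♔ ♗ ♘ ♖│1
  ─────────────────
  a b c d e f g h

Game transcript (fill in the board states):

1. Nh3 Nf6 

  a b c d e f g h
  ─────────────────
8│♜ ♞ ♝ ♛ ♚ ♝ · ♜│8
7│♟ ♟ ♟ ♟ ♟ ♟ ♟ ♟│7
6│· · · · · ♞ · ·│6
5│· · · · · · · ·│5
4│· · · · · · · ·│4
3│· · · · · · · ♘│3
2│♙ ♙ ♙ ♙ ♙ ♙ ♙ ♙│2
1│♖ ♘ ♗ ♕ ♔ ♗ · ♖│1
  ─────────────────
  a b c d e f g h

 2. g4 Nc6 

  a b c d e f g h
  ─────────────────
8│♜ · ♝ ♛ ♚ ♝ · ♜│8
7│♟ ♟ ♟ ♟ ♟ ♟ ♟ ♟│7
6│· · ♞ · · ♞ · ·│6
5│· · · · · · · ·│5
4│· · · · · · ♙ ·│4
3│· · · · · · · ♘│3
2│♙ ♙ ♙ ♙ ♙ ♙ · ♙│2
1│♖ ♘ ♗ ♕ ♔ ♗ · ♖│1
  ─────────────────
  a b c d e f g h

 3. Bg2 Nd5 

  a b c d e f g h
  ─────────────────
8│♜ · ♝ ♛ ♚ ♝ · ♜│8
7│♟ ♟ ♟ ♟ ♟ ♟ ♟ ♟│7
6│· · ♞ · · · · ·│6
5│· · · ♞ · · · ·│5
4│· · · · · · ♙ ·│4
3│· · · · · · · ♘│3
2│♙ ♙ ♙ ♙ ♙ ♙ ♗ ♙│2
1│♖ ♘ ♗ ♕ ♔ · · ♖│1
  ─────────────────
  a b c d e f g h



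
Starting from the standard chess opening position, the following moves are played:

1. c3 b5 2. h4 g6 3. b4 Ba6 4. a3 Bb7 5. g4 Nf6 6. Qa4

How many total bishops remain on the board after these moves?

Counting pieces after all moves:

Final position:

  a b c d e f g h
  ─────────────────
8│♜ ♞ · ♛ ♚ ♝ · ♜│8
7│♟ ♝ ♟ ♟ ♟ ♟ · ♟│7
6│· · · · · ♞ ♟ ·│6
5│· ♟ · · · · · ·│5
4│♕ ♙ · · · · ♙ ♙│4
3│♙ · ♙ · · · · ·│3
2│· · · ♙ ♙ ♙ · ·│2
1│♖ ♘ ♗ · ♔ ♗ ♘ ♖│1
  ─────────────────
  a b c d e f g h


4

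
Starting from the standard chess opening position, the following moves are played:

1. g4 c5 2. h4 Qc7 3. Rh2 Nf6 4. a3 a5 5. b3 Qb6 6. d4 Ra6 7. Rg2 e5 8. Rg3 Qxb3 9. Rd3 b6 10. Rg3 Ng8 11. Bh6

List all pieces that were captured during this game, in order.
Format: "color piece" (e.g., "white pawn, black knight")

Tracking captures:
  Qxb3: captured white pawn

white pawn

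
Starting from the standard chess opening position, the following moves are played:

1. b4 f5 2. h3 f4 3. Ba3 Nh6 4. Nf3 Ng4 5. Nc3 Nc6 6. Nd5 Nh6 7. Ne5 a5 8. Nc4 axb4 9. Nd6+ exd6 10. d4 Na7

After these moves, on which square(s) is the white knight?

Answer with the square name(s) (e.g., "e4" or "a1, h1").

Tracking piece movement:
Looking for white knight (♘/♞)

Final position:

  a b c d e f g h
  ─────────────────
8│♜ · ♝ ♛ ♚ ♝ · ♜│8
7│♞ ♟ ♟ ♟ · · ♟ ♟│7
6│· · · ♟ · · · ♞│6
5│· · · ♘ · · · ·│5
4│· ♟ · ♙ · ♟ · ·│4
3│♗ · · · · · · ♙│3
2│♙ · ♙ · ♙ ♙ ♙ ·│2
1│♖ · · ♕ ♔ ♗ · ♖│1
  ─────────────────
  a b c d e f g h


d5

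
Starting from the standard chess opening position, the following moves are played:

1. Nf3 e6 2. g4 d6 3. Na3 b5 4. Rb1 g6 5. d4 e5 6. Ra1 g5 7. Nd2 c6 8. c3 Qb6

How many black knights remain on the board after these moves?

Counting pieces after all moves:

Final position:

  a b c d e f g h
  ─────────────────
8│♜ ♞ ♝ · ♚ ♝ ♞ ♜│8
7│♟ · · · · ♟ · ♟│7
6│· ♛ ♟ ♟ · · · ·│6
5│· ♟ · · ♟ · ♟ ·│5
4│· · · ♙ · · ♙ ·│4
3│♘ · ♙ · · · · ·│3
2│♙ ♙ · ♘ ♙ ♙ · ♙│2
1│♖ · ♗ ♕ ♔ ♗ · ♖│1
  ─────────────────
  a b c d e f g h


2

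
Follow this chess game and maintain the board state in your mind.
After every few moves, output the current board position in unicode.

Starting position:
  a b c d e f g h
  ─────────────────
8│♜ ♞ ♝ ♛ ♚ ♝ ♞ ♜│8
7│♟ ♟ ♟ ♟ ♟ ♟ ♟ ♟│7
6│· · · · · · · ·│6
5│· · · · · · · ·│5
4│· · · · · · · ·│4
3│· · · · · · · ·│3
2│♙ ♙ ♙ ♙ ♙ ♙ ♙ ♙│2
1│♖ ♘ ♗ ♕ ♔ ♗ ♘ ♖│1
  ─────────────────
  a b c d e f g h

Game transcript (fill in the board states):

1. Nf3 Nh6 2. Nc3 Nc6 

  a b c d e f g h
  ─────────────────
8│♜ · ♝ ♛ ♚ ♝ · ♜│8
7│♟ ♟ ♟ ♟ ♟ ♟ ♟ ♟│7
6│· · ♞ · · · · ♞│6
5│· · · · · · · ·│5
4│· · · · · · · ·│4
3│· · ♘ · · ♘ · ·│3
2│♙ ♙ ♙ ♙ ♙ ♙ ♙ ♙│2
1│♖ · ♗ ♕ ♔ ♗ · ♖│1
  ─────────────────
  a b c d e f g h

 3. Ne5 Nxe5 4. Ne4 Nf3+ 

  a b c d e f g h
  ─────────────────
8│♜ · ♝ ♛ ♚ ♝ · ♜│8
7│♟ ♟ ♟ ♟ ♟ ♟ ♟ ♟│7
6│· · · · · · · ♞│6
5│· · · · · · · ·│5
4│· · · · ♘ · · ·│4
3│· · · · · ♞ · ·│3
2│♙ ♙ ♙ ♙ ♙ ♙ ♙ ♙│2
1│♖ · ♗ ♕ ♔ ♗ · ♖│1
  ─────────────────
  a b c d e f g h

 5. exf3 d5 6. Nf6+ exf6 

  a b c d e f g h
  ─────────────────
8│♜ · ♝ ♛ ♚ ♝ · ♜│8
7│♟ ♟ ♟ · · ♟ ♟ ♟│7
6│· · · · · ♟ · ♞│6
5│· · · ♟ · · · ·│5
4│· · · · · · · ·│4
3│· · · · · ♙ · ·│3
2│♙ ♙ ♙ ♙ · ♙ ♙ ♙│2
1│♖ · ♗ ♕ ♔ ♗ · ♖│1
  ─────────────────
  a b c d e f g h

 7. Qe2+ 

  a b c d e f g h
  ─────────────────
8│♜ · ♝ ♛ ♚ ♝ · ♜│8
7│♟ ♟ ♟ · · ♟ ♟ ♟│7
6│· · · · · ♟ · ♞│6
5│· · · ♟ · · · ·│5
4│· · · · · · · ·│4
3│· · · · · ♙ · ·│3
2│♙ ♙ ♙ ♙ ♕ ♙ ♙ ♙│2
1│♖ · ♗ · ♔ ♗ · ♖│1
  ─────────────────
  a b c d e f g h


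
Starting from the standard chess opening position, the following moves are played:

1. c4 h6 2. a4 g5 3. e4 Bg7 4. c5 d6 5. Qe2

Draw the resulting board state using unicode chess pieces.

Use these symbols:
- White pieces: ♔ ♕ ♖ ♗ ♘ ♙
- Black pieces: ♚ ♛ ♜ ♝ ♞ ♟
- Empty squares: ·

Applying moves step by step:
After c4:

♜ ♞ ♝ ♛ ♚ ♝ ♞ ♜
♟ ♟ ♟ ♟ ♟ ♟ ♟ ♟
· · · · · · · ·
· · · · · · · ·
· · ♙ · · · · ·
· · · · · · · ·
♙ ♙ · ♙ ♙ ♙ ♙ ♙
♖ ♘ ♗ ♕ ♔ ♗ ♘ ♖


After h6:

♜ ♞ ♝ ♛ ♚ ♝ ♞ ♜
♟ ♟ ♟ ♟ ♟ ♟ ♟ ·
· · · · · · · ♟
· · · · · · · ·
· · ♙ · · · · ·
· · · · · · · ·
♙ ♙ · ♙ ♙ ♙ ♙ ♙
♖ ♘ ♗ ♕ ♔ ♗ ♘ ♖


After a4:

♜ ♞ ♝ ♛ ♚ ♝ ♞ ♜
♟ ♟ ♟ ♟ ♟ ♟ ♟ ·
· · · · · · · ♟
· · · · · · · ·
♙ · ♙ · · · · ·
· · · · · · · ·
· ♙ · ♙ ♙ ♙ ♙ ♙
♖ ♘ ♗ ♕ ♔ ♗ ♘ ♖


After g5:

♜ ♞ ♝ ♛ ♚ ♝ ♞ ♜
♟ ♟ ♟ ♟ ♟ ♟ · ·
· · · · · · · ♟
· · · · · · ♟ ·
♙ · ♙ · · · · ·
· · · · · · · ·
· ♙ · ♙ ♙ ♙ ♙ ♙
♖ ♘ ♗ ♕ ♔ ♗ ♘ ♖


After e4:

♜ ♞ ♝ ♛ ♚ ♝ ♞ ♜
♟ ♟ ♟ ♟ ♟ ♟ · ·
· · · · · · · ♟
· · · · · · ♟ ·
♙ · ♙ · ♙ · · ·
· · · · · · · ·
· ♙ · ♙ · ♙ ♙ ♙
♖ ♘ ♗ ♕ ♔ ♗ ♘ ♖


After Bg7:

♜ ♞ ♝ ♛ ♚ · ♞ ♜
♟ ♟ ♟ ♟ ♟ ♟ ♝ ·
· · · · · · · ♟
· · · · · · ♟ ·
♙ · ♙ · ♙ · · ·
· · · · · · · ·
· ♙ · ♙ · ♙ ♙ ♙
♖ ♘ ♗ ♕ ♔ ♗ ♘ ♖


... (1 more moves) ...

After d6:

♜ ♞ ♝ ♛ ♚ · ♞ ♜
♟ ♟ ♟ · ♟ ♟ ♝ ·
· · · ♟ · · · ♟
· · ♙ · · · ♟ ·
♙ · · · ♙ · · ·
· · · · · · · ·
· ♙ · ♙ · ♙ ♙ ♙
♖ ♘ ♗ ♕ ♔ ♗ ♘ ♖


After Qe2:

♜ ♞ ♝ ♛ ♚ · ♞ ♜
♟ ♟ ♟ · ♟ ♟ ♝ ·
· · · ♟ · · · ♟
· · ♙ · · · ♟ ·
♙ · · · ♙ · · ·
· · · · · · · ·
· ♙ · ♙ ♕ ♙ ♙ ♙
♖ ♘ ♗ · ♔ ♗ ♘ ♖



  a b c d e f g h
  ─────────────────
8│♜ ♞ ♝ ♛ ♚ · ♞ ♜│8
7│♟ ♟ ♟ · ♟ ♟ ♝ ·│7
6│· · · ♟ · · · ♟│6
5│· · ♙ · · · ♟ ·│5
4│♙ · · · ♙ · · ·│4
3│· · · · · · · ·│3
2│· ♙ · ♙ ♕ ♙ ♙ ♙│2
1│♖ ♘ ♗ · ♔ ♗ ♘ ♖│1
  ─────────────────
  a b c d e f g h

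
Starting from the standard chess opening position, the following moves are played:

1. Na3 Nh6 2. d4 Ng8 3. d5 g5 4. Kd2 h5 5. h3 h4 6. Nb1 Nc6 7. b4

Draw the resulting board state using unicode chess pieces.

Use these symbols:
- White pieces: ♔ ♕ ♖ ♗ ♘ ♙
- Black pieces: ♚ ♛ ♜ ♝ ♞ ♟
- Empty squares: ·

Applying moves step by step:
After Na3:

♜ ♞ ♝ ♛ ♚ ♝ ♞ ♜
♟ ♟ ♟ ♟ ♟ ♟ ♟ ♟
· · · · · · · ·
· · · · · · · ·
· · · · · · · ·
♘ · · · · · · ·
♙ ♙ ♙ ♙ ♙ ♙ ♙ ♙
♖ · ♗ ♕ ♔ ♗ ♘ ♖


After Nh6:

♜ ♞ ♝ ♛ ♚ ♝ · ♜
♟ ♟ ♟ ♟ ♟ ♟ ♟ ♟
· · · · · · · ♞
· · · · · · · ·
· · · · · · · ·
♘ · · · · · · ·
♙ ♙ ♙ ♙ ♙ ♙ ♙ ♙
♖ · ♗ ♕ ♔ ♗ ♘ ♖


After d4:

♜ ♞ ♝ ♛ ♚ ♝ · ♜
♟ ♟ ♟ ♟ ♟ ♟ ♟ ♟
· · · · · · · ♞
· · · · · · · ·
· · · ♙ · · · ·
♘ · · · · · · ·
♙ ♙ ♙ · ♙ ♙ ♙ ♙
♖ · ♗ ♕ ♔ ♗ ♘ ♖


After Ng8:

♜ ♞ ♝ ♛ ♚ ♝ ♞ ♜
♟ ♟ ♟ ♟ ♟ ♟ ♟ ♟
· · · · · · · ·
· · · · · · · ·
· · · ♙ · · · ·
♘ · · · · · · ·
♙ ♙ ♙ · ♙ ♙ ♙ ♙
♖ · ♗ ♕ ♔ ♗ ♘ ♖


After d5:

♜ ♞ ♝ ♛ ♚ ♝ ♞ ♜
♟ ♟ ♟ ♟ ♟ ♟ ♟ ♟
· · · · · · · ·
· · · ♙ · · · ·
· · · · · · · ·
♘ · · · · · · ·
♙ ♙ ♙ · ♙ ♙ ♙ ♙
♖ · ♗ ♕ ♔ ♗ ♘ ♖


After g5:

♜ ♞ ♝ ♛ ♚ ♝ ♞ ♜
♟ ♟ ♟ ♟ ♟ ♟ · ♟
· · · · · · · ·
· · · ♙ · · ♟ ·
· · · · · · · ·
♘ · · · · · · ·
♙ ♙ ♙ · ♙ ♙ ♙ ♙
♖ · ♗ ♕ ♔ ♗ ♘ ♖


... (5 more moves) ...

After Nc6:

♜ · ♝ ♛ ♚ ♝ ♞ ♜
♟ ♟ ♟ ♟ ♟ ♟ · ·
· · ♞ · · · · ·
· · · ♙ · · ♟ ·
· · · · · · · ♟
· · · · · · · ♙
♙ ♙ ♙ ♔ ♙ ♙ ♙ ·
♖ ♘ ♗ ♕ · ♗ ♘ ♖


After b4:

♜ · ♝ ♛ ♚ ♝ ♞ ♜
♟ ♟ ♟ ♟ ♟ ♟ · ·
· · ♞ · · · · ·
· · · ♙ · · ♟ ·
· ♙ · · · · · ♟
· · · · · · · ♙
♙ · ♙ ♔ ♙ ♙ ♙ ·
♖ ♘ ♗ ♕ · ♗ ♘ ♖



  a b c d e f g h
  ─────────────────
8│♜ · ♝ ♛ ♚ ♝ ♞ ♜│8
7│♟ ♟ ♟ ♟ ♟ ♟ · ·│7
6│· · ♞ · · · · ·│6
5│· · · ♙ · · ♟ ·│5
4│· ♙ · · · · · ♟│4
3│· · · · · · · ♙│3
2│♙ · ♙ ♔ ♙ ♙ ♙ ·│2
1│♖ ♘ ♗ ♕ · ♗ ♘ ♖│1
  ─────────────────
  a b c d e f g h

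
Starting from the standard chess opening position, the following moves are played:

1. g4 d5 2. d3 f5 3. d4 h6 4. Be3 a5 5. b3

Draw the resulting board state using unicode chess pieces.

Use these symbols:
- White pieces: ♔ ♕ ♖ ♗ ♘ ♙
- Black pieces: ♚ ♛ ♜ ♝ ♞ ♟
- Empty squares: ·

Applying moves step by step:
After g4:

♜ ♞ ♝ ♛ ♚ ♝ ♞ ♜
♟ ♟ ♟ ♟ ♟ ♟ ♟ ♟
· · · · · · · ·
· · · · · · · ·
· · · · · · ♙ ·
· · · · · · · ·
♙ ♙ ♙ ♙ ♙ ♙ · ♙
♖ ♘ ♗ ♕ ♔ ♗ ♘ ♖


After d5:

♜ ♞ ♝ ♛ ♚ ♝ ♞ ♜
♟ ♟ ♟ · ♟ ♟ ♟ ♟
· · · · · · · ·
· · · ♟ · · · ·
· · · · · · ♙ ·
· · · · · · · ·
♙ ♙ ♙ ♙ ♙ ♙ · ♙
♖ ♘ ♗ ♕ ♔ ♗ ♘ ♖


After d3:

♜ ♞ ♝ ♛ ♚ ♝ ♞ ♜
♟ ♟ ♟ · ♟ ♟ ♟ ♟
· · · · · · · ·
· · · ♟ · · · ·
· · · · · · ♙ ·
· · · ♙ · · · ·
♙ ♙ ♙ · ♙ ♙ · ♙
♖ ♘ ♗ ♕ ♔ ♗ ♘ ♖


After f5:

♜ ♞ ♝ ♛ ♚ ♝ ♞ ♜
♟ ♟ ♟ · ♟ · ♟ ♟
· · · · · · · ·
· · · ♟ · ♟ · ·
· · · · · · ♙ ·
· · · ♙ · · · ·
♙ ♙ ♙ · ♙ ♙ · ♙
♖ ♘ ♗ ♕ ♔ ♗ ♘ ♖


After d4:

♜ ♞ ♝ ♛ ♚ ♝ ♞ ♜
♟ ♟ ♟ · ♟ · ♟ ♟
· · · · · · · ·
· · · ♟ · ♟ · ·
· · · ♙ · · ♙ ·
· · · · · · · ·
♙ ♙ ♙ · ♙ ♙ · ♙
♖ ♘ ♗ ♕ ♔ ♗ ♘ ♖


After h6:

♜ ♞ ♝ ♛ ♚ ♝ ♞ ♜
♟ ♟ ♟ · ♟ · ♟ ·
· · · · · · · ♟
· · · ♟ · ♟ · ·
· · · ♙ · · ♙ ·
· · · · · · · ·
♙ ♙ ♙ · ♙ ♙ · ♙
♖ ♘ ♗ ♕ ♔ ♗ ♘ ♖


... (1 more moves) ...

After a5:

♜ ♞ ♝ ♛ ♚ ♝ ♞ ♜
· ♟ ♟ · ♟ · ♟ ·
· · · · · · · ♟
♟ · · ♟ · ♟ · ·
· · · ♙ · · ♙ ·
· · · · ♗ · · ·
♙ ♙ ♙ · ♙ ♙ · ♙
♖ ♘ · ♕ ♔ ♗ ♘ ♖


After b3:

♜ ♞ ♝ ♛ ♚ ♝ ♞ ♜
· ♟ ♟ · ♟ · ♟ ·
· · · · · · · ♟
♟ · · ♟ · ♟ · ·
· · · ♙ · · ♙ ·
· ♙ · · ♗ · · ·
♙ · ♙ · ♙ ♙ · ♙
♖ ♘ · ♕ ♔ ♗ ♘ ♖



  a b c d e f g h
  ─────────────────
8│♜ ♞ ♝ ♛ ♚ ♝ ♞ ♜│8
7│· ♟ ♟ · ♟ · ♟ ·│7
6│· · · · · · · ♟│6
5│♟ · · ♟ · ♟ · ·│5
4│· · · ♙ · · ♙ ·│4
3│· ♙ · · ♗ · · ·│3
2│♙ · ♙ · ♙ ♙ · ♙│2
1│♖ ♘ · ♕ ♔ ♗ ♘ ♖│1
  ─────────────────
  a b c d e f g h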